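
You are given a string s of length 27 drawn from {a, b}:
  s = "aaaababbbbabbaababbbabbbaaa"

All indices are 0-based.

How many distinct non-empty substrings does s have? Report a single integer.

rank | idx | suffix
   0 |  26 | a
   1 |  25 | aa
   2 |  24 | aaa
   3 |   0 | aaaababbbbabbaababbbabbbaaa
   4 |   1 | aaababbbbabbaababbbabbbaaa
   5 |  13 | aababbbabbbaaa
   6 |   2 | aababbbbabbaababbbabbbaaa
   7 |  14 | ababbbabbbaaa
   8 |   3 | ababbbbabbaababbbabbbaaa
   9 |  10 | abbaababbbabbbaaa
  10 |  20 | abbbaaa
  11 |  16 | abbbabbbaaa
  12 |   5 | abbbbabbaababbbabbbaaa
  13 |  23 | baaa
  14 |  12 | baababbbabbbaaa
  15 |   9 | babbaababbbabbbaaa
  16 |  19 | babbbaaa
  17 |  15 | babbbabbbaaa
  18 |   4 | babbbbabbaababbbabbbaaa
  19 |  22 | bbaaa
  20 |  11 | bbaababbbabbbaaa
  21 |   8 | bbabbaababbbabbbaaa
  22 |  18 | bbabbbaaa
  23 |  21 | bbbaaa
  24 |   7 | bbbabbaababbbabbbaaa
  25 |  17 | bbbabbbaaa
  26 |   6 | bbbbabbaababbbabbbaaa

SA = [26, 25, 24, 0, 1, 13, 2, 14, 3, 10, 20, 16, 5, 23, 12, 9, 19, 15, 4, 22, 11, 8, 18, 21, 7, 17, 6]
i: (SA[i-1],SA[i]) lcp shared
  1: (26,25) 1 'a'
  2: (25,24) 2 'aa'
  3: (24,0) 3 'aaa'
  4: (0,1) 3 'aaa'
  5: (1,13) 2 'aa'
  6: (13,2) 7 'aababbb'
  7: (2,14) 1 'a'
  8: (14,3) 6 'ababbb'
  9: (3,10) 2 'ab'
  10: (10,20) 3 'abb'
  11: (20,16) 5 'abbba'
  12: (16,5) 4 'abbb'
  13: (5,23) 0 ''
  14: (23,12) 3 'baa'
  15: (12,9) 2 'ba'
  16: (9,19) 4 'babb'
  17: (19,15) 6 'babbba'
  18: (15,4) 5 'babbb'
  19: (4,22) 1 'b'
  20: (22,11) 4 'bbaa'
  21: (11,8) 3 'bba'
  22: (8,18) 5 'bbabb'
  23: (18,21) 2 'bb'
  24: (21,7) 4 'bbba'
  25: (7,17) 6 'bbbabb'
  26: (17,6) 3 'bbb'

n(n+1)/2 = 27·28/2 = 378
Σ LCP = 0 + 1 + 2 + 3 + 3 + 2 + 7 + 1 + 6 + 2 + 3 + 5 + 4 + 0 + 3 + 2 + 4 + 6 + 5 + 1 + 4 + 3 + 5 + 2 + 4 + 6 + 3 = 87
distinct = 378 − 87 = 291

291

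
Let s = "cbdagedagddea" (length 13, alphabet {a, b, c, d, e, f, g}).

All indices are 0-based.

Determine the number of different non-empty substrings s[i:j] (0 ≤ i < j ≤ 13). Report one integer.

rank→(start, suffix):
  0 → (12, 'a')
  1 → (7, 'agddea')
  2 → (3, 'agedagddea')
  3 → (1, 'bdagedagddea')
  4 → (0, 'cbdagedagddea')
  5 → (6, 'dagddea')
  6 → (2, 'dagedagddea')
  7 → (9, 'ddea')
  8 → (10, 'dea')
  9 → (11, 'ea')
  10 → (5, 'edagddea')
  11 → (8, 'gddea')
  12 → (4, 'gedagddea')

SA = [12, 7, 3, 1, 0, 6, 2, 9, 10, 11, 5, 8, 4]
[i] adj suffixes → lcp
  [1] 12/7 → 1 ('a')
  [2] 7/3 → 2 ('ag')
  [3] 3/1 → 0 ('')
  [4] 1/0 → 0 ('')
  [5] 0/6 → 0 ('')
  [6] 6/2 → 3 ('dag')
  [7] 2/9 → 1 ('d')
  [8] 9/10 → 1 ('d')
  [9] 10/11 → 0 ('')
  [10] 11/5 → 1 ('e')
  [11] 5/8 → 0 ('')
  [12] 8/4 → 1 ('g')

n(n+1)/2 = 13·14/2 = 91
Σ LCP = 0 + 1 + 2 + 0 + 0 + 0 + 3 + 1 + 1 + 0 + 1 + 0 + 1 = 10
distinct = 91 − 10 = 81

81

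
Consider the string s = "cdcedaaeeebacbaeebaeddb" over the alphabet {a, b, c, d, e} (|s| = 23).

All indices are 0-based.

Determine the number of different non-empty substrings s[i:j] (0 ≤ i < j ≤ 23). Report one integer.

sorted suffixes:
  #0 SA[0]=5  'aaeeebacbaeebaeddb'
  #1 SA[1]=11  'acbaeebaeddb'
  #2 SA[2]=18  'aeddb'
  #3 SA[3]=14  'aeebaeddb'
  #4 SA[4]=6  'aeeebacbaeebaeddb'
  #5 SA[5]=22  'b'
  #6 SA[6]=10  'bacbaeebaeddb'
  #7 SA[7]=17  'baeddb'
  #8 SA[8]=13  'baeebaeddb'
  #9 SA[9]=12  'cbaeebaeddb'
  #10 SA[10]=0  'cdcedaaeeebacbaeebaeddb'
  #11 SA[11]=2  'cedaaeeebacbaeebaeddb'
  #12 SA[12]=4  'daaeeebacbaeebaeddb'
  #13 SA[13]=21  'db'
  #14 SA[14]=1  'dcedaaeeebacbaeebaeddb'
  #15 SA[15]=20  'ddb'
  #16 SA[16]=9  'ebacbaeebaeddb'
  #17 SA[17]=16  'ebaeddb'
  #18 SA[18]=3  'edaaeeebacbaeebaeddb'
  #19 SA[19]=19  'eddb'
  #20 SA[20]=8  'eebacbaeebaeddb'
  #21 SA[21]=15  'eebaeddb'
  #22 SA[22]=7  'eeebacbaeebaeddb'

SA = [5, 11, 18, 14, 6, 22, 10, 17, 13, 12, 0, 2, 4, 21, 1, 20, 9, 16, 3, 19, 8, 15, 7]
[i] adj suffixes → lcp
  [1] 5/11 → 1 ('a')
  [2] 11/18 → 1 ('a')
  [3] 18/14 → 2 ('ae')
  [4] 14/6 → 3 ('aee')
  [5] 6/22 → 0 ('')
  [6] 22/10 → 1 ('b')
  [7] 10/17 → 2 ('ba')
  [8] 17/13 → 3 ('bae')
  [9] 13/12 → 0 ('')
  [10] 12/0 → 1 ('c')
  [11] 0/2 → 1 ('c')
  [12] 2/4 → 0 ('')
  [13] 4/21 → 1 ('d')
  [14] 21/1 → 1 ('d')
  [15] 1/20 → 1 ('d')
  [16] 20/9 → 0 ('')
  [17] 9/16 → 3 ('eba')
  [18] 16/3 → 1 ('e')
  [19] 3/19 → 2 ('ed')
  [20] 19/8 → 1 ('e')
  [21] 8/15 → 4 ('eeba')
  [22] 15/7 → 2 ('ee')

n(n+1)/2 = 23·24/2 = 276
Σ LCP = 0 + 1 + 1 + 2 + 3 + 0 + 1 + 2 + 3 + 0 + 1 + 1 + 0 + 1 + 1 + 1 + 0 + 3 + 1 + 2 + 1 + 4 + 2 = 31
distinct = 276 − 31 = 245

245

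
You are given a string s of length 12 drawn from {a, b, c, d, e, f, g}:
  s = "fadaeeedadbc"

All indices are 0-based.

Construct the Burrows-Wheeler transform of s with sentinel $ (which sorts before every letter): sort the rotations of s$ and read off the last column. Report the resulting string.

rank  rotation       last
    0  $fadaeeedadbc  c
    1  adaeeedadbc$f  f
    2  adbc$fadaeeed  d
    3  aeeedadbc$fad  d
    4  bc$fadaeeedad  d
    5  c$fadaeeedadb  b
    6  dadbc$fadaeee  e
    7  daeeedadbc$fa  a
    8  dbc$fadaeeeda  a
    9  edadbc$fadaee  e
   10  eedadbc$fadae  e
   11  eeedadbc$fada  a
   12  fadaeeedadbc$  $

cfdddbeaaeea$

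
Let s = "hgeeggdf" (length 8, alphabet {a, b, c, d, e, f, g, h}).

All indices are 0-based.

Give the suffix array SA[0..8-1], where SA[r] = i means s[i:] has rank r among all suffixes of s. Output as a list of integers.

sorted suffixes:
  #0 SA[0]=6  'df'
  #1 SA[1]=2  'eeggdf'
  #2 SA[2]=3  'eggdf'
  #3 SA[3]=7  'f'
  #4 SA[4]=5  'gdf'
  #5 SA[5]=1  'geeggdf'
  #6 SA[6]=4  'ggdf'
  #7 SA[7]=0  'hgeeggdf'

[6, 2, 3, 7, 5, 1, 4, 0]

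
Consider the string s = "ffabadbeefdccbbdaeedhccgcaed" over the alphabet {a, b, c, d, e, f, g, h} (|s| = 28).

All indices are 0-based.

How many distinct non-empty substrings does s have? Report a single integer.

382

rank→(start, suffix):
  0 → (2, 'abadbeefdccbbdaeedhccgcaed')
  1 → (4, 'adbeefdccbbdaeedhccgcaed')
  2 → (25, 'aed')
  3 → (16, 'aeedhccgcaed')
  4 → (3, 'badbeefdccbbdaeedhccgcaed')
  5 → (13, 'bbdaeedhccgcaed')
  6 → (14, 'bdaeedhccgcaed')
  7 → (6, 'beefdccbbdaeedhccgcaed')
  8 → (24, 'caed')
  9 → (12, 'cbbdaeedhccgcaed')
  10 → (11, 'ccbbdaeedhccgcaed')
  11 → (21, 'ccgcaed')
  12 → (22, 'cgcaed')
  13 → (27, 'd')
  14 → (15, 'daeedhccgcaed')
  15 → (5, 'dbeefdccbbdaeedhccgcaed')
  16 → (10, 'dccbbdaeedhccgcaed')
  17 → (19, 'dhccgcaed')
  18 → (26, 'ed')
  19 → (18, 'edhccgcaed')
  20 → (17, 'eedhccgcaed')
  21 → (7, 'eefdccbbdaeedhccgcaed')
  22 → (8, 'efdccbbdaeedhccgcaed')
  23 → (1, 'fabadbeefdccbbdaeedhccgcaed')
  24 → (9, 'fdccbbdaeedhccgcaed')
  25 → (0, 'ffabadbeefdccbbdaeedhccgcaed')
  26 → (23, 'gcaed')
  27 → (20, 'hccgcaed')

SA = [2, 4, 25, 16, 3, 13, 14, 6, 24, 12, 11, 21, 22, 27, 15, 5, 10, 19, 26, 18, 17, 7, 8, 1, 9, 0, 23, 20]
rank  pair      lcp
   1  s[2:],s[4:]  1  'a'
   2  s[4:],s[25:]  1  'a'
   3  s[25:],s[16:]  2  'ae'
   4  s[16:],s[3:]  0  ''
   5  s[3:],s[13:]  1  'b'
   6  s[13:],s[14:]  1  'b'
   7  s[14:],s[6:]  1  'b'
   8  s[6:],s[24:]  0  ''
   9  s[24:],s[12:]  1  'c'
  10  s[12:],s[11:]  1  'c'
  11  s[11:],s[21:]  2  'cc'
  12  s[21:],s[22:]  1  'c'
  13  s[22:],s[27:]  0  ''
  14  s[27:],s[15:]  1  'd'
  15  s[15:],s[5:]  1  'd'
  16  s[5:],s[10:]  1  'd'
  17  s[10:],s[19:]  1  'd'
  18  s[19:],s[26:]  0  ''
  19  s[26:],s[18:]  2  'ed'
  20  s[18:],s[17:]  1  'e'
  21  s[17:],s[7:]  2  'ee'
  22  s[7:],s[8:]  1  'e'
  23  s[8:],s[1:]  0  ''
  24  s[1:],s[9:]  1  'f'
  25  s[9:],s[0:]  1  'f'
  26  s[0:],s[23:]  0  ''
  27  s[23:],s[20:]  0  ''

n(n+1)/2 = 28·29/2 = 406
Σ LCP = 0 + 1 + 1 + 2 + 0 + 1 + 1 + 1 + 0 + 1 + 1 + 2 + 1 + 0 + 1 + 1 + 1 + 1 + 0 + 2 + 1 + 2 + 1 + 0 + 1 + 1 + 0 + 0 = 24
distinct = 406 − 24 = 382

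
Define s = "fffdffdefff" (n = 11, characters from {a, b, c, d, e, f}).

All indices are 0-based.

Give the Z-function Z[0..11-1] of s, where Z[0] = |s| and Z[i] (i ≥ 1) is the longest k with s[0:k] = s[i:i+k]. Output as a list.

Z[0]=11
i=1: fresh scan; Z[1]=2 scan→box=[1,3)
i=2: min(r-i=1, Z[1]=2)=1; Z[2]=1
i=3: fresh scan; Z[3]=0
i=4: fresh scan; Z[4]=2 scan→box=[4,6)
i=5: min(r-i=1, Z[1]=2)=1; Z[5]=1
i=6: fresh scan; Z[6]=0
i=7: fresh scan; Z[7]=0
i=8: fresh scan; Z[8]=3 scan→box=[8,11)
i=9: min(r-i=2, Z[1]=2)=2; Z[9]=2
i=10: min(r-i=1, Z[2]=1)=1; Z[10]=1

[11, 2, 1, 0, 2, 1, 0, 0, 3, 2, 1]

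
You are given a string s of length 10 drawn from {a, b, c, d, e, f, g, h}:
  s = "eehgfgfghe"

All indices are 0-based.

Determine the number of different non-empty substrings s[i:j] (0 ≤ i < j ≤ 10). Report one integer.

46

rank | idx | suffix
   0 |   9 | e
   1 |   0 | eehgfgfghe
   2 |   1 | ehgfgfghe
   3 |   4 | fgfghe
   4 |   6 | fghe
   5 |   3 | gfgfghe
   6 |   5 | gfghe
   7 |   7 | ghe
   8 |   8 | he
   9 |   2 | hgfgfghe

SA = [9, 0, 1, 4, 6, 3, 5, 7, 8, 2]
i: (SA[i-1],SA[i]) lcp shared
  1: (9,0) 1 'e'
  2: (0,1) 1 'e'
  3: (1,4) 0 ''
  4: (4,6) 2 'fg'
  5: (6,3) 0 ''
  6: (3,5) 3 'gfg'
  7: (5,7) 1 'g'
  8: (7,8) 0 ''
  9: (8,2) 1 'h'

n(n+1)/2 = 10·11/2 = 55
Σ LCP = 0 + 1 + 1 + 0 + 2 + 0 + 3 + 1 + 0 + 1 = 9
distinct = 55 − 9 = 46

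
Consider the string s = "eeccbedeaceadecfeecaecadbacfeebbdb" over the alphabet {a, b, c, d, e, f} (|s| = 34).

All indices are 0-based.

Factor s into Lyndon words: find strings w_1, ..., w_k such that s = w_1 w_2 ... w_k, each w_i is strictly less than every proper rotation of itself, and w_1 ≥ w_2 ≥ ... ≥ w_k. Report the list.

emit factor 1: 'e' (i=0, period=1)
emit factor 2: 'e' (i=1, period=1)
emit factor 3: 'c' (i=2, period=1)
emit factor 4: 'c' (i=3, period=1)
emit factor 5: 'bede' (i=4, period=4)
emit factor 6: 'aceadecfeecaecadbacfeebbdb' (i=8, period=26)

["e", "e", "c", "c", "bede", "aceadecfeecaecadbacfeebbdb"]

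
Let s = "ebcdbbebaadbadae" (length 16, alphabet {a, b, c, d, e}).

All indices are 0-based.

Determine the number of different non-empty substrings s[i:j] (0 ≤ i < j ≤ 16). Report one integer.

rank→(start, suffix):
  0 → (8, 'aadbadae')
  1 → (12, 'adae')
  2 → (9, 'adbadae')
  3 → (14, 'ae')
  4 → (7, 'baadbadae')
  5 → (11, 'badae')
  6 → (4, 'bbebaadbadae')
  7 → (1, 'bcdbbebaadbadae')
  8 → (5, 'bebaadbadae')
  9 → (2, 'cdbbebaadbadae')
  10 → (13, 'dae')
  11 → (10, 'dbadae')
  12 → (3, 'dbbebaadbadae')
  13 → (15, 'e')
  14 → (6, 'ebaadbadae')
  15 → (0, 'ebcdbbebaadbadae')

SA = [8, 12, 9, 14, 7, 11, 4, 1, 5, 2, 13, 10, 3, 15, 6, 0]
rank  pair      lcp
   1  s[8:],s[12:]  1  'a'
   2  s[12:],s[9:]  2  'ad'
   3  s[9:],s[14:]  1  'a'
   4  s[14:],s[7:]  0  ''
   5  s[7:],s[11:]  2  'ba'
   6  s[11:],s[4:]  1  'b'
   7  s[4:],s[1:]  1  'b'
   8  s[1:],s[5:]  1  'b'
   9  s[5:],s[2:]  0  ''
  10  s[2:],s[13:]  0  ''
  11  s[13:],s[10:]  1  'd'
  12  s[10:],s[3:]  2  'db'
  13  s[3:],s[15:]  0  ''
  14  s[15:],s[6:]  1  'e'
  15  s[6:],s[0:]  2  'eb'

n(n+1)/2 = 16·17/2 = 136
Σ LCP = 0 + 1 + 2 + 1 + 0 + 2 + 1 + 1 + 1 + 0 + 0 + 1 + 2 + 0 + 1 + 2 = 15
distinct = 136 − 15 = 121

121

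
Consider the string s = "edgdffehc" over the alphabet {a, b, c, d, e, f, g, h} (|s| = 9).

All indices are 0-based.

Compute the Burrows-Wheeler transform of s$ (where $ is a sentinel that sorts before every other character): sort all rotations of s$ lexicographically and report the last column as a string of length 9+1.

rank  rotation    last
    0  $edgdffehc  c
    1  c$edgdffeh  h
    2  dffehc$edg  g
    3  dgdffehc$e  e
    4  edgdffehc$  $
    5  ehc$edgdff  f
    6  fehc$edgdf  f
    7  ffehc$edgd  d
    8  gdffehc$ed  d
    9  hc$edgdffe  e

chge$ffdde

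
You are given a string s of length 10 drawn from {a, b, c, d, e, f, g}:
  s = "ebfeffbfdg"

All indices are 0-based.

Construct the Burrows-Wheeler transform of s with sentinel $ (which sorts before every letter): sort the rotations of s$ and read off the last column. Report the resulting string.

gfef$ffbbed

rank  rotation     last
    0  $ebfeffbfdg  g
    1  bfdg$ebfeff  f
    2  bfeffbfdg$e  e
    3  dg$ebfeffbf  f
    4  ebfeffbfdg$  $
    5  effbfdg$ebf  f
    6  fbfdg$ebfef  f
    7  fdg$ebfeffb  b
    8  feffbfdg$eb  b
    9  ffbfdg$ebfe  e
   10  g$ebfeffbfd  d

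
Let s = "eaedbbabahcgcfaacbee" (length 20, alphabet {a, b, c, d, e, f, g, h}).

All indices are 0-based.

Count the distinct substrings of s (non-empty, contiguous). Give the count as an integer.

197

rank | idx | suffix
   0 |  14 | aacbee
   1 |   6 | abahcgcfaacbee
   2 |  15 | acbee
   3 |   1 | aedbbabahcgcfaacbee
   4 |   8 | ahcgcfaacbee
   5 |   5 | babahcgcfaacbee
   6 |   7 | bahcgcfaacbee
   7 |   4 | bbabahcgcfaacbee
   8 |  17 | bee
   9 |  16 | cbee
  10 |  12 | cfaacbee
  11 |  10 | cgcfaacbee
  12 |   3 | dbbabahcgcfaacbee
  13 |  19 | e
  14 |   0 | eaedbbabahcgcfaacbee
  15 |   2 | edbbabahcgcfaacbee
  16 |  18 | ee
  17 |  13 | faacbee
  18 |  11 | gcfaacbee
  19 |   9 | hcgcfaacbee

SA = [14, 6, 15, 1, 8, 5, 7, 4, 17, 16, 12, 10, 3, 19, 0, 2, 18, 13, 11, 9]
rank  pair      lcp
   1  s[14:],s[6:]  1  'a'
   2  s[6:],s[15:]  1  'a'
   3  s[15:],s[1:]  1  'a'
   4  s[1:],s[8:]  1  'a'
   5  s[8:],s[5:]  0  ''
   6  s[5:],s[7:]  2  'ba'
   7  s[7:],s[4:]  1  'b'
   8  s[4:],s[17:]  1  'b'
   9  s[17:],s[16:]  0  ''
  10  s[16:],s[12:]  1  'c'
  11  s[12:],s[10:]  1  'c'
  12  s[10:],s[3:]  0  ''
  13  s[3:],s[19:]  0  ''
  14  s[19:],s[0:]  1  'e'
  15  s[0:],s[2:]  1  'e'
  16  s[2:],s[18:]  1  'e'
  17  s[18:],s[13:]  0  ''
  18  s[13:],s[11:]  0  ''
  19  s[11:],s[9:]  0  ''

n(n+1)/2 = 20·21/2 = 210
Σ LCP = 0 + 1 + 1 + 1 + 1 + 0 + 2 + 1 + 1 + 0 + 1 + 1 + 0 + 0 + 1 + 1 + 1 + 0 + 0 + 0 = 13
distinct = 210 − 13 = 197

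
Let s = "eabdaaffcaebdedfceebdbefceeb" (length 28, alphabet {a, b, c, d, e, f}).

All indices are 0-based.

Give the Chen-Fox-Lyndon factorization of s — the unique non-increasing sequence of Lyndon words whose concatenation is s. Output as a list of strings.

["e", "abd", "aaffcaebdedfceebdbefceeb"]

emit factor 1: 'e' (i=0, period=1)
emit factor 2: 'abd' (i=1, period=3)
emit factor 3: 'aaffcaebdedfceebdbefceeb' (i=4, period=24)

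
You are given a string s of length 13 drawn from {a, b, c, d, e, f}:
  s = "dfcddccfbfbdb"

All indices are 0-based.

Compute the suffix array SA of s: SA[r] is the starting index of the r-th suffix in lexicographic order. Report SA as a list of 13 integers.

[12, 10, 8, 5, 2, 6, 11, 4, 3, 0, 9, 7, 1]

rank | idx | suffix
   0 |  12 | b
   1 |  10 | bdb
   2 |   8 | bfbdb
   3 |   5 | ccfbfbdb
   4 |   2 | cddccfbfbdb
   5 |   6 | cfbfbdb
   6 |  11 | db
   7 |   4 | dccfbfbdb
   8 |   3 | ddccfbfbdb
   9 |   0 | dfcddccfbfbdb
  10 |   9 | fbdb
  11 |   7 | fbfbdb
  12 |   1 | fcddccfbfbdb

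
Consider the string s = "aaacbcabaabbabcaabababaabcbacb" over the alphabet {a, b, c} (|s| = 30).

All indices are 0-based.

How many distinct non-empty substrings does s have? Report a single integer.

sorted suffixes:
  #0 SA[0]=0  'aaacbcabaabbabcaabababaabcbacb'
  #1 SA[1]=15  'aabababaabcbacb'
  #2 SA[2]=8  'aabbabcaabababaabcbacb'
  #3 SA[3]=22  'aabcbacb'
  #4 SA[4]=1  'aacbcabaabbabcaabababaabcbacb'
  #5 SA[5]=6  'abaabbabcaabababaabcbacb'
  #6 SA[6]=20  'abaabcbacb'
  #7 SA[7]=18  'ababaabcbacb'
  #8 SA[8]=16  'abababaabcbacb'
  #9 SA[9]=9  'abbabcaabababaabcbacb'
  #10 SA[10]=12  'abcaabababaabcbacb'
  #11 SA[11]=23  'abcbacb'
  #12 SA[12]=27  'acb'
  #13 SA[13]=2  'acbcabaabbabcaabababaabcbacb'
  #14 SA[14]=29  'b'
  #15 SA[15]=7  'baabbabcaabababaabcbacb'
  #16 SA[16]=21  'baabcbacb'
  #17 SA[17]=19  'babaabcbacb'
  #18 SA[18]=17  'bababaabcbacb'
  #19 SA[19]=11  'babcaabababaabcbacb'
  #20 SA[20]=26  'bacb'
  #21 SA[21]=10  'bbabcaabababaabcbacb'
  #22 SA[22]=13  'bcaabababaabcbacb'
  #23 SA[23]=4  'bcabaabbabcaabababaabcbacb'
  #24 SA[24]=24  'bcbacb'
  #25 SA[25]=14  'caabababaabcbacb'
  #26 SA[26]=5  'cabaabbabcaabababaabcbacb'
  #27 SA[27]=28  'cb'
  #28 SA[28]=25  'cbacb'
  #29 SA[29]=3  'cbcabaabbabcaabababaabcbacb'

SA = [0, 15, 8, 22, 1, 6, 20, 18, 16, 9, 12, 23, 27, 2, 29, 7, 21, 19, 17, 11, 26, 10, 13, 4, 24, 14, 5, 28, 25, 3]
rank  pair      lcp
   1  s[0:],s[15:]  2  'aa'
   2  s[15:],s[8:]  3  'aab'
   3  s[8:],s[22:]  3  'aab'
   4  s[22:],s[1:]  2  'aa'
   5  s[1:],s[6:]  1  'a'
   6  s[6:],s[20:]  5  'abaab'
   7  s[20:],s[18:]  3  'aba'
   8  s[18:],s[16:]  5  'ababa'
   9  s[16:],s[9:]  2  'ab'
  10  s[9:],s[12:]  2  'ab'
  11  s[12:],s[23:]  3  'abc'
  12  s[23:],s[27:]  1  'a'
  13  s[27:],s[2:]  3  'acb'
  14  s[2:],s[29:]  0  ''
  15  s[29:],s[7:]  1  'b'
  16  s[7:],s[21:]  4  'baab'
  17  s[21:],s[19:]  2  'ba'
  18  s[19:],s[17:]  4  'baba'
  19  s[17:],s[11:]  3  'bab'
  20  s[11:],s[26:]  2  'ba'
  21  s[26:],s[10:]  1  'b'
  22  s[10:],s[13:]  1  'b'
  23  s[13:],s[4:]  3  'bca'
  24  s[4:],s[24:]  2  'bc'
  25  s[24:],s[14:]  0  ''
  26  s[14:],s[5:]  2  'ca'
  27  s[5:],s[28:]  1  'c'
  28  s[28:],s[25:]  2  'cb'
  29  s[25:],s[3:]  2  'cb'

n(n+1)/2 = 30·31/2 = 465
Σ LCP = 0 + 2 + 3 + 3 + 2 + 1 + 5 + 3 + 5 + 2 + 2 + 3 + 1 + 3 + 0 + 1 + 4 + 2 + 4 + 3 + 2 + 1 + 1 + 3 + 2 + 0 + 2 + 1 + 2 + 2 = 65
distinct = 465 − 65 = 400

400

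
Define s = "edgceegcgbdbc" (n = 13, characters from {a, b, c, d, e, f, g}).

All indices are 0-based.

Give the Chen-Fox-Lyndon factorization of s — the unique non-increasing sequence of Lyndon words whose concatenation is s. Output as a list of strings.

["e", "dg", "ceegcg", "bd", "bc"]

emit factor 1: 'e' (i=0, period=1)
emit factor 2: 'dg' (i=1, period=2)
emit factor 3: 'ceegcg' (i=3, period=6)
emit factor 4: 'bd' (i=9, period=2)
emit factor 5: 'bc' (i=11, period=2)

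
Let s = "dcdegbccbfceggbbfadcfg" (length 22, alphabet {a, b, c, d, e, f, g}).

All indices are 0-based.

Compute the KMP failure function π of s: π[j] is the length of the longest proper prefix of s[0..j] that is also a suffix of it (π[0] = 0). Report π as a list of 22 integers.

π[0] = 0
j=1 s[j]='c': π[1]=0 (border '')
j=2 s[j]='d': π[2]=1 (border 'd')
j=3 s[j]='e': k: 1→0; π[3]=0 (border '')
j=4 s[j]='g': π[4]=0 (border '')
j=5 s[j]='b': π[5]=0 (border '')
j=6 s[j]='c': π[6]=0 (border '')
j=7 s[j]='c': π[7]=0 (border '')
j=8 s[j]='b': π[8]=0 (border '')
j=9 s[j]='f': π[9]=0 (border '')
j=10 s[j]='c': π[10]=0 (border '')
j=11 s[j]='e': π[11]=0 (border '')
j=12 s[j]='g': π[12]=0 (border '')
j=13 s[j]='g': π[13]=0 (border '')
j=14 s[j]='b': π[14]=0 (border '')
j=15 s[j]='b': π[15]=0 (border '')
j=16 s[j]='f': π[16]=0 (border '')
j=17 s[j]='a': π[17]=0 (border '')
j=18 s[j]='d': π[18]=1 (border 'd')
j=19 s[j]='c': π[19]=2 (border 'dc')
j=20 s[j]='f': k: 2→0; π[20]=0 (border '')
j=21 s[j]='g': π[21]=0 (border '')

[0, 0, 1, 0, 0, 0, 0, 0, 0, 0, 0, 0, 0, 0, 0, 0, 0, 0, 1, 2, 0, 0]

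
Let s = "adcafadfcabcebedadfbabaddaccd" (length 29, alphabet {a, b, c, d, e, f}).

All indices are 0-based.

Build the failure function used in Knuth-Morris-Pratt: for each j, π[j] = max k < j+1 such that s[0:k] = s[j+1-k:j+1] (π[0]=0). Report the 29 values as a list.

π[0] = 0
j=1 s[j]='d': π[1]=0 (border '')
j=2 s[j]='c': π[2]=0 (border '')
j=3 s[j]='a': π[3]=1 (border 'a')
j=4 s[j]='f': k: 1→0; π[4]=0 (border '')
j=5 s[j]='a': π[5]=1 (border 'a')
j=6 s[j]='d': π[6]=2 (border 'ad')
j=7 s[j]='f': k: 2→0; π[7]=0 (border '')
j=8 s[j]='c': π[8]=0 (border '')
j=9 s[j]='a': π[9]=1 (border 'a')
j=10 s[j]='b': k: 1→0; π[10]=0 (border '')
j=11 s[j]='c': π[11]=0 (border '')
j=12 s[j]='e': π[12]=0 (border '')
j=13 s[j]='b': π[13]=0 (border '')
j=14 s[j]='e': π[14]=0 (border '')
j=15 s[j]='d': π[15]=0 (border '')
j=16 s[j]='a': π[16]=1 (border 'a')
j=17 s[j]='d': π[17]=2 (border 'ad')
j=18 s[j]='f': k: 2→0; π[18]=0 (border '')
j=19 s[j]='b': π[19]=0 (border '')
j=20 s[j]='a': π[20]=1 (border 'a')
j=21 s[j]='b': k: 1→0; π[21]=0 (border '')
j=22 s[j]='a': π[22]=1 (border 'a')
j=23 s[j]='d': π[23]=2 (border 'ad')
j=24 s[j]='d': k: 2→0; π[24]=0 (border '')
j=25 s[j]='a': π[25]=1 (border 'a')
j=26 s[j]='c': k: 1→0; π[26]=0 (border '')
j=27 s[j]='c': π[27]=0 (border '')
j=28 s[j]='d': π[28]=0 (border '')

[0, 0, 0, 1, 0, 1, 2, 0, 0, 1, 0, 0, 0, 0, 0, 0, 1, 2, 0, 0, 1, 0, 1, 2, 0, 1, 0, 0, 0]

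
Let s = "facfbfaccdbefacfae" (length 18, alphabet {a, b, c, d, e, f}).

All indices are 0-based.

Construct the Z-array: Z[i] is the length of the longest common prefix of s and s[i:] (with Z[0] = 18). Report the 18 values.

[18, 0, 0, 1, 0, 3, 0, 0, 0, 0, 0, 0, 4, 0, 0, 2, 0, 0]

Z[0]=18
i=1: fresh scan; Z[1]=0
i=2: fresh scan; Z[2]=0
i=3: fresh scan; Z[3]=1 extend→box=[3,4)
i=4: fresh scan; Z[4]=0
i=5: fresh scan; Z[5]=3 extend→box=[5,8)
i=6: min(r-i=2, Z[1]=0)=0; Z[6]=0
i=7: min(r-i=1, Z[2]=0)=0; Z[7]=0
i=8: fresh scan; Z[8]=0
i=9: fresh scan; Z[9]=0
i=10: fresh scan; Z[10]=0
i=11: fresh scan; Z[11]=0
i=12: fresh scan; Z[12]=4 extend→box=[12,16)
i=13: min(r-i=3, Z[1]=0)=0; Z[13]=0
i=14: min(r-i=2, Z[2]=0)=0; Z[14]=0
i=15: min(r-i=1, Z[3]=1)=1; Z[15]=2 extend→box=[15,17)
i=16: min(r-i=1, Z[1]=0)=0; Z[16]=0
i=17: fresh scan; Z[17]=0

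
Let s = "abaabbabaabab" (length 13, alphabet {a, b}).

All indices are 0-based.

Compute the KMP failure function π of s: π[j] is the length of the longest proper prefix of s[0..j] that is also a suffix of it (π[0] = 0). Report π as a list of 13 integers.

[0, 0, 1, 1, 2, 0, 1, 2, 3, 4, 5, 3, 2]

π[0] = 0
j=1 s[j]='b': π[1]=0 (border '')
j=2 s[j]='a': π[2]=1 (border 'a')
j=3 s[j]='a': k: 1→0; π[3]=1 (border 'a')
j=4 s[j]='b': π[4]=2 (border 'ab')
j=5 s[j]='b': k: 2→0; π[5]=0 (border '')
j=6 s[j]='a': π[6]=1 (border 'a')
j=7 s[j]='b': π[7]=2 (border 'ab')
j=8 s[j]='a': π[8]=3 (border 'aba')
j=9 s[j]='a': π[9]=4 (border 'abaa')
j=10 s[j]='b': π[10]=5 (border 'abaab')
j=11 s[j]='a': k: 5→2; π[11]=3 (border 'aba')
j=12 s[j]='b': k: 3→1; π[12]=2 (border 'ab')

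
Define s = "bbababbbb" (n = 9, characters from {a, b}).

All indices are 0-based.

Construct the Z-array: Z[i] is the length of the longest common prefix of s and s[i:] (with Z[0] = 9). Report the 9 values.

Z[0]=9
i=1: i≥r, start 0; Z[1]=1 extend→box=[1,2)
i=2: i≥r, start 0; Z[2]=0
i=3: i≥r, start 0; Z[3]=1 extend→box=[3,4)
i=4: i≥r, start 0; Z[4]=0
i=5: i≥r, start 0; Z[5]=2 extend→box=[5,7)
i=6: min(r-i=1, Z[1]=1)=1; Z[6]=2 extend→box=[6,8)
i=7: min(r-i=1, Z[1]=1)=1; Z[7]=2 extend→box=[7,9)
i=8: min(r-i=1, Z[1]=1)=1; Z[8]=1

[9, 1, 0, 1, 0, 2, 2, 2, 1]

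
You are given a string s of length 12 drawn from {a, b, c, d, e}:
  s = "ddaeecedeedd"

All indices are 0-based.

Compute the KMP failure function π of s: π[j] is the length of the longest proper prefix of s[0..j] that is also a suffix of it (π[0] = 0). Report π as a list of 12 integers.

π[0] = 0
j=1 s[j]='d': π[1]=1 (border 'd')
j=2 s[j]='a': k: 1→0; π[2]=0 (border '')
j=3 s[j]='e': π[3]=0 (border '')
j=4 s[j]='e': π[4]=0 (border '')
j=5 s[j]='c': π[5]=0 (border '')
j=6 s[j]='e': π[6]=0 (border '')
j=7 s[j]='d': π[7]=1 (border 'd')
j=8 s[j]='e': k: 1→0; π[8]=0 (border '')
j=9 s[j]='e': π[9]=0 (border '')
j=10 s[j]='d': π[10]=1 (border 'd')
j=11 s[j]='d': π[11]=2 (border 'dd')

[0, 1, 0, 0, 0, 0, 0, 1, 0, 0, 1, 2]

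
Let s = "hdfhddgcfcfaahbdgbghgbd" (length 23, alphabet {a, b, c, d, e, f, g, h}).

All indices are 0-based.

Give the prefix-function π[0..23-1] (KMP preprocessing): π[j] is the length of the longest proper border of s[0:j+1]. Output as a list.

π[0] = 0
j=1 s[j]='d': π[1]=0 (border '')
j=2 s[j]='f': π[2]=0 (border '')
j=3 s[j]='h': π[3]=1 (border 'h')
j=4 s[j]='d': π[4]=2 (border 'hd')
j=5 s[j]='d': k: 2→0; π[5]=0 (border '')
j=6 s[j]='g': π[6]=0 (border '')
j=7 s[j]='c': π[7]=0 (border '')
j=8 s[j]='f': π[8]=0 (border '')
j=9 s[j]='c': π[9]=0 (border '')
j=10 s[j]='f': π[10]=0 (border '')
j=11 s[j]='a': π[11]=0 (border '')
j=12 s[j]='a': π[12]=0 (border '')
j=13 s[j]='h': π[13]=1 (border 'h')
j=14 s[j]='b': k: 1→0; π[14]=0 (border '')
j=15 s[j]='d': π[15]=0 (border '')
j=16 s[j]='g': π[16]=0 (border '')
j=17 s[j]='b': π[17]=0 (border '')
j=18 s[j]='g': π[18]=0 (border '')
j=19 s[j]='h': π[19]=1 (border 'h')
j=20 s[j]='g': k: 1→0; π[20]=0 (border '')
j=21 s[j]='b': π[21]=0 (border '')
j=22 s[j]='d': π[22]=0 (border '')

[0, 0, 0, 1, 2, 0, 0, 0, 0, 0, 0, 0, 0, 1, 0, 0, 0, 0, 0, 1, 0, 0, 0]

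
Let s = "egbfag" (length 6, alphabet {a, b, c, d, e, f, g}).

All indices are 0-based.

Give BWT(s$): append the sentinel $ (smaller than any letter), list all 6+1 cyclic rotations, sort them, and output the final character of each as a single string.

rank  rotation last
    0  $egbfag  g
    1  ag$egbf  f
    2  bfag$eg  g
    3  egbfag$  $
    4  fag$egb  b
    5  g$egbfa  a
    6  gbfag$e  e

gfg$bae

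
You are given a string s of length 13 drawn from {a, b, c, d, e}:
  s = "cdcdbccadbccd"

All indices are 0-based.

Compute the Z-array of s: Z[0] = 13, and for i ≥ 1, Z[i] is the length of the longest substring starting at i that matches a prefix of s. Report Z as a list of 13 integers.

Z[0]=13
i=1: outside box; Z[1]=0
i=2: outside box; Z[2]=2 extend→box=[2,4)
i=3: min(r-i=1, Z[1]=0)=0; Z[3]=0
i=4: outside box; Z[4]=0
i=5: outside box; Z[5]=1 extend→box=[5,6)
i=6: outside box; Z[6]=1 extend→box=[6,7)
i=7: outside box; Z[7]=0
i=8: outside box; Z[8]=0
i=9: outside box; Z[9]=0
i=10: outside box; Z[10]=1 extend→box=[10,11)
i=11: outside box; Z[11]=2 extend→box=[11,13)
i=12: min(r-i=1, Z[1]=0)=0; Z[12]=0

[13, 0, 2, 0, 0, 1, 1, 0, 0, 0, 1, 2, 0]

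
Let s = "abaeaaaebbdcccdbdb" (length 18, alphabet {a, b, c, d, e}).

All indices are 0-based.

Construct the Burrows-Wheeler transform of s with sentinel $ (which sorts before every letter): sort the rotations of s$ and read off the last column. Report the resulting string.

rank  rotation             last
    0  $abaeaaaebbdcccdbdb  b
    1  aaaebbdcccdbdb$abae  e
    2  aaebbdcccdbdb$abaea  a
    3  abaeaaaebbdcccdbdb$  $
    4  aeaaaebbdcccdbdb$ab  b
    5  aebbdcccdbdb$abaeaa  a
    6  b$abaeaaaebbdcccdbd  d
    7  baeaaaebbdcccdbdb$a  a
    8  bbdcccdbdb$abaeaaae  e
    9  bdb$abaeaaaebbdcccd  d
   10  bdcccdbdb$abaeaaaeb  b
   11  cccdbdb$abaeaaaebbd  d
   12  ccdbdb$abaeaaaebbdc  c
   13  cdbdb$abaeaaaebbdcc  c
   14  db$abaeaaaebbdcccdb  b
   15  dbdb$abaeaaaebbdccc  c
   16  dcccdbdb$abaeaaaebb  b
   17  eaaaebbdcccdbdb$aba  a
   18  ebbdcccdbdb$abaeaaa  a

bea$badaedbdccbcbaa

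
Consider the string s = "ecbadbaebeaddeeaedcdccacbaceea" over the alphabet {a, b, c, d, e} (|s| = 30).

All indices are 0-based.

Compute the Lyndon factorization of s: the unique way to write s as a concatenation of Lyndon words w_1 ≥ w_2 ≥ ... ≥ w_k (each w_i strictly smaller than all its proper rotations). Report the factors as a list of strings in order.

emit factor 1: 'e' (i=0, period=1)
emit factor 2: 'c' (i=1, period=1)
emit factor 3: 'b' (i=2, period=1)
emit factor 4: 'adbaebeaddeeaedcdcc' (i=3, period=19)
emit factor 5: 'acbacee' (i=22, period=7)
emit factor 6: 'a' (i=29, period=1)

["e", "c", "b", "adbaebeaddeeaedcdcc", "acbacee", "a"]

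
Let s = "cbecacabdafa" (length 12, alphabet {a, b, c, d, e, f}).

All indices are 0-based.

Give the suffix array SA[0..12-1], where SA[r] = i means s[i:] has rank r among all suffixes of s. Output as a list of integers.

[11, 6, 4, 9, 7, 1, 5, 3, 0, 8, 2, 10]

rank→(start, suffix):
  0 → (11, 'a')
  1 → (6, 'abdafa')
  2 → (4, 'acabdafa')
  3 → (9, 'afa')
  4 → (7, 'bdafa')
  5 → (1, 'becacabdafa')
  6 → (5, 'cabdafa')
  7 → (3, 'cacabdafa')
  8 → (0, 'cbecacabdafa')
  9 → (8, 'dafa')
  10 → (2, 'ecacabdafa')
  11 → (10, 'fa')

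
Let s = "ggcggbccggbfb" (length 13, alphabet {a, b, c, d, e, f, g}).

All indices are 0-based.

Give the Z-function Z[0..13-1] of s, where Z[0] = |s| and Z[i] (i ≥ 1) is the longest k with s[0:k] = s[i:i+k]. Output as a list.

[13, 1, 0, 2, 1, 0, 0, 0, 2, 1, 0, 0, 0]

Z[0]=13
i=1: outside box; Z[1]=1 extend→box=[1,2)
i=2: outside box; Z[2]=0
i=3: outside box; Z[3]=2 extend→box=[3,5)
i=4: min(r-i=1, Z[1]=1)=1; Z[4]=1
i=5: outside box; Z[5]=0
i=6: outside box; Z[6]=0
i=7: outside box; Z[7]=0
i=8: outside box; Z[8]=2 extend→box=[8,10)
i=9: min(r-i=1, Z[1]=1)=1; Z[9]=1
i=10: outside box; Z[10]=0
i=11: outside box; Z[11]=0
i=12: outside box; Z[12]=0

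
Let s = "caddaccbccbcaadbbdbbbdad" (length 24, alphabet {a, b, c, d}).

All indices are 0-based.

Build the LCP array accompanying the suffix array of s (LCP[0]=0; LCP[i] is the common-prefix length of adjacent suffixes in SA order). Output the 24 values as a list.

[0, 1, 1, 2, 2, 0, 2, 3, 1, 2, 1, 2, 0, 2, 1, 3, 1, 4, 0, 1, 2, 1, 3, 1]

rank | idx | suffix
   0 |  12 | aadbbdbbbdad
   1 |   4 | accbccbcaadbbdbbbdad
   2 |  22 | ad
   3 |  13 | adbbdbbbdad
   4 |   1 | addaccbccbcaadbbdbbbdad
   5 |  18 | bbbdad
   6 |  19 | bbdad
   7 |  15 | bbdbbbdad
   8 |  10 | bcaadbbdbbbdad
   9 |   7 | bccbcaadbbdbbbdad
  10 |  20 | bdad
  11 |  16 | bdbbbdad
  12 |  11 | caadbbdbbbdad
  13 |   0 | caddaccbccbcaadbbdbbbdad
  14 |   9 | cbcaadbbdbbbdad
  15 |   6 | cbccbcaadbbdbbbdad
  16 |   8 | ccbcaadbbdbbbdad
  17 |   5 | ccbccbcaadbbdbbbdad
  18 |  23 | d
  19 |   3 | daccbccbcaadbbdbbbdad
  20 |  21 | dad
  21 |  17 | dbbbdad
  22 |  14 | dbbdbbbdad
  23 |   2 | ddaccbccbcaadbbdbbbdad

SA = [12, 4, 22, 13, 1, 18, 19, 15, 10, 7, 20, 16, 11, 0, 9, 6, 8, 5, 23, 3, 21, 17, 14, 2]
i: (SA[i-1],SA[i]) lcp shared
  1: (12,4) 1 'a'
  2: (4,22) 1 'a'
  3: (22,13) 2 'ad'
  4: (13,1) 2 'ad'
  5: (1,18) 0 ''
  6: (18,19) 2 'bb'
  7: (19,15) 3 'bbd'
  8: (15,10) 1 'b'
  9: (10,7) 2 'bc'
  10: (7,20) 1 'b'
  11: (20,16) 2 'bd'
  12: (16,11) 0 ''
  13: (11,0) 2 'ca'
  14: (0,9) 1 'c'
  15: (9,6) 3 'cbc'
  16: (6,8) 1 'c'
  17: (8,5) 4 'ccbc'
  18: (5,23) 0 ''
  19: (23,3) 1 'd'
  20: (3,21) 2 'da'
  21: (21,17) 1 'd'
  22: (17,14) 3 'dbb'
  23: (14,2) 1 'd'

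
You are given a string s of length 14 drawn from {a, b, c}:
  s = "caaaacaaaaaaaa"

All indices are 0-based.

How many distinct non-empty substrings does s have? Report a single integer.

62

rank | idx | suffix
   0 |  13 | a
   1 |  12 | aa
   2 |  11 | aaa
   3 |  10 | aaaa
   4 |   9 | aaaaa
   5 |   8 | aaaaaa
   6 |   7 | aaaaaaa
   7 |   6 | aaaaaaaa
   8 |   1 | aaaacaaaaaaaa
   9 |   2 | aaacaaaaaaaa
  10 |   3 | aacaaaaaaaa
  11 |   4 | acaaaaaaaa
  12 |   5 | caaaaaaaa
  13 |   0 | caaaacaaaaaaaa

SA = [13, 12, 11, 10, 9, 8, 7, 6, 1, 2, 3, 4, 5, 0]
[i] adj suffixes → lcp
  [1] 13/12 → 1 ('a')
  [2] 12/11 → 2 ('aa')
  [3] 11/10 → 3 ('aaa')
  [4] 10/9 → 4 ('aaaa')
  [5] 9/8 → 5 ('aaaaa')
  [6] 8/7 → 6 ('aaaaaa')
  [7] 7/6 → 7 ('aaaaaaa')
  [8] 6/1 → 4 ('aaaa')
  [9] 1/2 → 3 ('aaa')
  [10] 2/3 → 2 ('aa')
  [11] 3/4 → 1 ('a')
  [12] 4/5 → 0 ('')
  [13] 5/0 → 5 ('caaaa')

n(n+1)/2 = 14·15/2 = 105
Σ LCP = 0 + 1 + 2 + 3 + 4 + 5 + 6 + 7 + 4 + 3 + 2 + 1 + 0 + 5 = 43
distinct = 105 − 43 = 62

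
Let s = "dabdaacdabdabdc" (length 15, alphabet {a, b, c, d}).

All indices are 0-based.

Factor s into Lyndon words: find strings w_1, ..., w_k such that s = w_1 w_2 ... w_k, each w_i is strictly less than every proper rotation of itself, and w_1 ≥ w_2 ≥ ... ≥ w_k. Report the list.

emit factor 1: 'd' (i=0, period=1)
emit factor 2: 'abd' (i=1, period=3)
emit factor 3: 'aacdabdabdc' (i=4, period=11)

["d", "abd", "aacdabdabdc"]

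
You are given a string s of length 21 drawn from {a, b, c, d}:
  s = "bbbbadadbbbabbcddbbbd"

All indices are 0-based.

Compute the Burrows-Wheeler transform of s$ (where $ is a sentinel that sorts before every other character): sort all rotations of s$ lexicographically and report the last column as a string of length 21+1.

dbbdbbbbdb$dabbbbbaadc

rank  rotation                last
    0  $bbbbadadbbbabbcddbbbd  d
    1  abbcddbbbd$bbbbadadbbb  b
    2  adadbbbabbcddbbbd$bbbb  b
    3  adbbbabbcddbbbd$bbbbad  d
    4  babbcddbbbd$bbbbadadbb  b
    5  badadbbbabbcddbbbd$bbb  b
    6  bbabbcddbbbd$bbbbadadb  b
    7  bbadadbbbabbcddbbbd$bb  b
    8  bbbabbcddbbbd$bbbbadad  d
    9  bbbadadbbbabbcddbbbd$b  b
   10  bbbbadadbbbabbcddbbbd$  $
   11  bbbd$bbbbadadbbbabbcdd  d
   12  bbcddbbbd$bbbbadadbbba  a
   13  bbd$bbbbadadbbbabbcddb  b
   14  bcddbbbd$bbbbadadbbbab  b
   15  bd$bbbbadadbbbabbcddbb  b
   16  cddbbbd$bbbbadadbbbabb  b
   17  d$bbbbadadbbbabbcddbbb  b
   18  dadbbbabbcddbbbd$bbbba  a
   19  dbbbabbcddbbbd$bbbbada  a
   20  dbbbd$bbbbadadbbbabbcd  d
   21  ddbbbd$bbbbadadbbbabbc  c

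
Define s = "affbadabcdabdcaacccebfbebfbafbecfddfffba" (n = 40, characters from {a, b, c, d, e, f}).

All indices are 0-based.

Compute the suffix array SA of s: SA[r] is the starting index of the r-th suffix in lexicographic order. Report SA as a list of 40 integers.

sorted suffixes:
  #0 SA[0]=39  'a'
  #1 SA[1]=14  'aacccebfbebfbafbecfddfffba'
  #2 SA[2]=6  'abcdabdcaacccebfbebfbafbecfddfffba'
  #3 SA[3]=10  'abdcaacccebfbebfbafbecfddfffba'
  #4 SA[4]=15  'acccebfbebfbafbecfddfffba'
  #5 SA[5]=4  'adabcdabdcaacccebfbebfbafbecfddfffba'
  #6 SA[6]=27  'afbecfddfffba'
  #7 SA[7]=0  'affbadabcdabdcaacccebfbebfbafbecfddfffba'
  #8 SA[8]=38  'ba'
  #9 SA[9]=3  'badabcdabdcaacccebfbebfbafbecfddfffba'
  #10 SA[10]=26  'bafbecfddfffba'
  #11 SA[11]=7  'bcdabdcaacccebfbebfbafbecfddfffba'
  #12 SA[12]=11  'bdcaacccebfbebfbafbecfddfffba'
  #13 SA[13]=22  'bebfbafbecfddfffba'
  #14 SA[14]=29  'becfddfffba'
  #15 SA[15]=24  'bfbafbecfddfffba'
  #16 SA[16]=20  'bfbebfbafbecfddfffba'
  #17 SA[17]=13  'caacccebfbebfbafbecfddfffba'
  #18 SA[18]=16  'cccebfbebfbafbecfddfffba'
  #19 SA[19]=17  'ccebfbebfbafbecfddfffba'
  #20 SA[20]=8  'cdabdcaacccebfbebfbafbecfddfffba'
  #21 SA[21]=18  'cebfbebfbafbecfddfffba'
  #22 SA[22]=31  'cfddfffba'
  #23 SA[23]=5  'dabcdabdcaacccebfbebfbafbecfddfffba'
  #24 SA[24]=9  'dabdcaacccebfbebfbafbecfddfffba'
  #25 SA[25]=12  'dcaacccebfbebfbafbecfddfffba'
  #26 SA[26]=33  'ddfffba'
  #27 SA[27]=34  'dfffba'
  #28 SA[28]=23  'ebfbafbecfddfffba'
  #29 SA[29]=19  'ebfbebfbafbecfddfffba'
  #30 SA[30]=30  'ecfddfffba'
  #31 SA[31]=37  'fba'
  #32 SA[32]=2  'fbadabcdabdcaacccebfbebfbafbecfddfffba'
  #33 SA[33]=25  'fbafbecfddfffba'
  #34 SA[34]=21  'fbebfbafbecfddfffba'
  #35 SA[35]=28  'fbecfddfffba'
  #36 SA[36]=32  'fddfffba'
  #37 SA[37]=36  'ffba'
  #38 SA[38]=1  'ffbadabcdabdcaacccebfbebfbafbecfddfffba'
  #39 SA[39]=35  'fffba'

[39, 14, 6, 10, 15, 4, 27, 0, 38, 3, 26, 7, 11, 22, 29, 24, 20, 13, 16, 17, 8, 18, 31, 5, 9, 12, 33, 34, 23, 19, 30, 37, 2, 25, 21, 28, 32, 36, 1, 35]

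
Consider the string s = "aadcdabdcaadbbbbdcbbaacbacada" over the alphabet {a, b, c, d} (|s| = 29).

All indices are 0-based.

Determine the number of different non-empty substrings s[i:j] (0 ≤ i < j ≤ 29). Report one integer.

392

sorted suffixes:
  #0 SA[0]=28  'a'
  #1 SA[1]=20  'aacbacada'
  #2 SA[2]=9  'aadbbbbdcbbaacbacada'
  #3 SA[3]=0  'aadcdabdcaadbbbbdcbbaacbacada'
  #4 SA[4]=5  'abdcaadbbbbdcbbaacbacada'
  #5 SA[5]=24  'acada'
  #6 SA[6]=21  'acbacada'
  #7 SA[7]=26  'ada'
  #8 SA[8]=10  'adbbbbdcbbaacbacada'
  #9 SA[9]=1  'adcdabdcaadbbbbdcbbaacbacada'
  #10 SA[10]=19  'baacbacada'
  #11 SA[11]=23  'bacada'
  #12 SA[12]=18  'bbaacbacada'
  #13 SA[13]=12  'bbbbdcbbaacbacada'
  #14 SA[14]=13  'bbbdcbbaacbacada'
  #15 SA[15]=14  'bbdcbbaacbacada'
  #16 SA[16]=6  'bdcaadbbbbdcbbaacbacada'
  #17 SA[17]=15  'bdcbbaacbacada'
  #18 SA[18]=8  'caadbbbbdcbbaacbacada'
  #19 SA[19]=25  'cada'
  #20 SA[20]=22  'cbacada'
  #21 SA[21]=17  'cbbaacbacada'
  #22 SA[22]=3  'cdabdcaadbbbbdcbbaacbacada'
  #23 SA[23]=27  'da'
  #24 SA[24]=4  'dabdcaadbbbbdcbbaacbacada'
  #25 SA[25]=11  'dbbbbdcbbaacbacada'
  #26 SA[26]=7  'dcaadbbbbdcbbaacbacada'
  #27 SA[27]=16  'dcbbaacbacada'
  #28 SA[28]=2  'dcdabdcaadbbbbdcbbaacbacada'

SA = [28, 20, 9, 0, 5, 24, 21, 26, 10, 1, 19, 23, 18, 12, 13, 14, 6, 15, 8, 25, 22, 17, 3, 27, 4, 11, 7, 16, 2]
[i] adj suffixes → lcp
  [1] 28/20 → 1 ('a')
  [2] 20/9 → 2 ('aa')
  [3] 9/0 → 3 ('aad')
  [4] 0/5 → 1 ('a')
  [5] 5/24 → 1 ('a')
  [6] 24/21 → 2 ('ac')
  [7] 21/26 → 1 ('a')
  [8] 26/10 → 2 ('ad')
  [9] 10/1 → 2 ('ad')
  [10] 1/19 → 0 ('')
  [11] 19/23 → 2 ('ba')
  [12] 23/18 → 1 ('b')
  [13] 18/12 → 2 ('bb')
  [14] 12/13 → 3 ('bbb')
  [15] 13/14 → 2 ('bb')
  [16] 14/6 → 1 ('b')
  [17] 6/15 → 3 ('bdc')
  [18] 15/8 → 0 ('')
  [19] 8/25 → 2 ('ca')
  [20] 25/22 → 1 ('c')
  [21] 22/17 → 2 ('cb')
  [22] 17/3 → 1 ('c')
  [23] 3/27 → 0 ('')
  [24] 27/4 → 2 ('da')
  [25] 4/11 → 1 ('d')
  [26] 11/7 → 1 ('d')
  [27] 7/16 → 2 ('dc')
  [28] 16/2 → 2 ('dc')

n(n+1)/2 = 29·30/2 = 435
Σ LCP = 0 + 1 + 2 + 3 + 1 + 1 + 2 + 1 + 2 + 2 + 0 + 2 + 1 + 2 + 3 + 2 + 1 + 3 + 0 + 2 + 1 + 2 + 1 + 0 + 2 + 1 + 1 + 2 + 2 = 43
distinct = 435 − 43 = 392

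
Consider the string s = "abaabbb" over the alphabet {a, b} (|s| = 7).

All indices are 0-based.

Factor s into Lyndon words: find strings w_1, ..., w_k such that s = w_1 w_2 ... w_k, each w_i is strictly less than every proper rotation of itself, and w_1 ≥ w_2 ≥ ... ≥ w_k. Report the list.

emit factor 1: 'ab' (i=0, period=2)
emit factor 2: 'aabbb' (i=2, period=5)

["ab", "aabbb"]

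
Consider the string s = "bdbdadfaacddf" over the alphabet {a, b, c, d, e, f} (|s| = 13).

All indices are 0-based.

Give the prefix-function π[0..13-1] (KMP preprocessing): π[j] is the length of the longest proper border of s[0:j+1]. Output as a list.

π[0] = 0
j=1 s[j]='d': π[1]=0 (border '')
j=2 s[j]='b': π[2]=1 (border 'b')
j=3 s[j]='d': π[3]=2 (border 'bd')
j=4 s[j]='a': k: 2→0; π[4]=0 (border '')
j=5 s[j]='d': π[5]=0 (border '')
j=6 s[j]='f': π[6]=0 (border '')
j=7 s[j]='a': π[7]=0 (border '')
j=8 s[j]='a': π[8]=0 (border '')
j=9 s[j]='c': π[9]=0 (border '')
j=10 s[j]='d': π[10]=0 (border '')
j=11 s[j]='d': π[11]=0 (border '')
j=12 s[j]='f': π[12]=0 (border '')

[0, 0, 1, 2, 0, 0, 0, 0, 0, 0, 0, 0, 0]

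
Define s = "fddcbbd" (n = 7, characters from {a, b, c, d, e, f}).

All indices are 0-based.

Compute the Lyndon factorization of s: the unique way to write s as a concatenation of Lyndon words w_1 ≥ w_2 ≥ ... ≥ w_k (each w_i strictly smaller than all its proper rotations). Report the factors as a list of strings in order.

["f", "d", "d", "c", "bbd"]

emit factor 1: 'f' (i=0, period=1)
emit factor 2: 'd' (i=1, period=1)
emit factor 3: 'd' (i=2, period=1)
emit factor 4: 'c' (i=3, period=1)
emit factor 5: 'bbd' (i=4, period=3)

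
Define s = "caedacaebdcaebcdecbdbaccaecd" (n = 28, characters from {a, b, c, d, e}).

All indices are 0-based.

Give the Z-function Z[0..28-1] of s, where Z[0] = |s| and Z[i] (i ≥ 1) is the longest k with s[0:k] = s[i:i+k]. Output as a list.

[28, 0, 0, 0, 0, 3, 0, 0, 0, 0, 3, 0, 0, 0, 1, 0, 0, 1, 0, 0, 0, 0, 1, 3, 0, 0, 1, 0]

Z[0]=28
i=1: outside box; Z[1]=0
i=2: outside box; Z[2]=0
i=3: outside box; Z[3]=0
i=4: outside box; Z[4]=0
i=5: outside box; Z[5]=3 extend→box=[5,8)
i=6: min(r-i=2, Z[1]=0)=0; Z[6]=0
i=7: min(r-i=1, Z[2]=0)=0; Z[7]=0
i=8: outside box; Z[8]=0
i=9: outside box; Z[9]=0
i=10: outside box; Z[10]=3 extend→box=[10,13)
i=11: min(r-i=2, Z[1]=0)=0; Z[11]=0
i=12: min(r-i=1, Z[2]=0)=0; Z[12]=0
i=13: outside box; Z[13]=0
i=14: outside box; Z[14]=1 extend→box=[14,15)
i=15: outside box; Z[15]=0
i=16: outside box; Z[16]=0
i=17: outside box; Z[17]=1 extend→box=[17,18)
i=18: outside box; Z[18]=0
i=19: outside box; Z[19]=0
i=20: outside box; Z[20]=0
i=21: outside box; Z[21]=0
i=22: outside box; Z[22]=1 extend→box=[22,23)
i=23: outside box; Z[23]=3 extend→box=[23,26)
i=24: min(r-i=2, Z[1]=0)=0; Z[24]=0
i=25: min(r-i=1, Z[2]=0)=0; Z[25]=0
i=26: outside box; Z[26]=1 extend→box=[26,27)
i=27: outside box; Z[27]=0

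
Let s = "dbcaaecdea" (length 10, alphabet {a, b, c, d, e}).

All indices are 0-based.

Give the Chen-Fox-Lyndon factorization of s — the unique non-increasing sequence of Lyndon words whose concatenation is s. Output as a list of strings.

["d", "bc", "aaecde", "a"]

emit factor 1: 'd' (i=0, period=1)
emit factor 2: 'bc' (i=1, period=2)
emit factor 3: 'aaecde' (i=3, period=6)
emit factor 4: 'a' (i=9, period=1)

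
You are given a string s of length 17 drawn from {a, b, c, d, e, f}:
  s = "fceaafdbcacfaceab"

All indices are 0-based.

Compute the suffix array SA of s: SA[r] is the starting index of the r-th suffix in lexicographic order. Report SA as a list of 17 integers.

[3, 15, 12, 9, 4, 16, 7, 8, 1, 13, 10, 6, 2, 14, 11, 0, 5]

sorted suffixes:
  #0 SA[0]=3  'aafdbcacfaceab'
  #1 SA[1]=15  'ab'
  #2 SA[2]=12  'aceab'
  #3 SA[3]=9  'acfaceab'
  #4 SA[4]=4  'afdbcacfaceab'
  #5 SA[5]=16  'b'
  #6 SA[6]=7  'bcacfaceab'
  #7 SA[7]=8  'cacfaceab'
  #8 SA[8]=1  'ceaafdbcacfaceab'
  #9 SA[9]=13  'ceab'
  #10 SA[10]=10  'cfaceab'
  #11 SA[11]=6  'dbcacfaceab'
  #12 SA[12]=2  'eaafdbcacfaceab'
  #13 SA[13]=14  'eab'
  #14 SA[14]=11  'faceab'
  #15 SA[15]=0  'fceaafdbcacfaceab'
  #16 SA[16]=5  'fdbcacfaceab'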